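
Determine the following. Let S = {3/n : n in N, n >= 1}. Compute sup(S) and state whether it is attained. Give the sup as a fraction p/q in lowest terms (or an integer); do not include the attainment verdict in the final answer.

Analysis:
- Values: 3, 3/2, 1, 3/4, ... strictly decreasing.
- The maximum is 3 (n=1); sup = 3 (attained).
- The set is bounded below by 0; 3/n -> 0 so 0 is the greatest lower bound.
- 0 is not in the set, so inf = 0 is not attained.
Conclusion: sup(S) = 3, attained in S.

3


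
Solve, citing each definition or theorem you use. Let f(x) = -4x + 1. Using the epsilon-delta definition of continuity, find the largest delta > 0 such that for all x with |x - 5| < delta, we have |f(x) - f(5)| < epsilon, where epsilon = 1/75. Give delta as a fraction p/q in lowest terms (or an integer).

We compute f(5) = -4*(5) + 1 = -19.
|f(x) - f(5)| = |-4x + 1 - (-19)| = |-4(x - 5)| = 4|x - 5|.
We need 4|x - 5| < 1/75, i.e. |x - 5| < 1/75 / 4 = 1/300.
So any delta <= 1/300 works. Conversely, if delta > 1/300, then x = 5 + 1/300 satisfies |x - 5| = 1/300 < delta but |f(x) - f(5)| = 4 * 1/300 = 1/75, which is not < 1/75; so no larger delta works.
Hence the largest such delta is 1/300.

1/300


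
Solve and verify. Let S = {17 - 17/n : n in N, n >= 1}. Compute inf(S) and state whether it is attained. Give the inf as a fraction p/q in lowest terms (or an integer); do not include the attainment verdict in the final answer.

Analysis:
- Values: 0, 17/2, 34/3, 51/4, ... strictly increasing.
- Minimum is 0 (n=1); inf = 0 (attained).
- 17 - 17/n -> 17 from below; sup = 17, not attained.
Conclusion: inf(S) = 0, attained in S.

0


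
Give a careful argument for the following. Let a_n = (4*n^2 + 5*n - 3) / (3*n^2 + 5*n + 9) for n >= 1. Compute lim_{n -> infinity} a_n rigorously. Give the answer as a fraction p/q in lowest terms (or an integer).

Divide numerator and denominator by n^2, the highest power:
numerator / n^2 = 4 + 5/n - 3/n^2
denominator / n^2 = 3 + 5/n + 9/n^2
As n -> infinity, all terms of the form c/n^k (k >= 1) tend to 0.
So numerator / n^2 -> 4 and denominator / n^2 -> 3.
Therefore lim a_n = 4/3.

4/3


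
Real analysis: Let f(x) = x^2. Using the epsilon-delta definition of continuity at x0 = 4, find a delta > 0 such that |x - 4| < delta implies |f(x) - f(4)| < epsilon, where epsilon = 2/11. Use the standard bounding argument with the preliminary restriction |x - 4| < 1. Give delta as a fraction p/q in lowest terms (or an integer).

Factor: |x^2 - (4)^2| = |x - 4| * |x + 4|.
Impose |x - 4| < 1 first. Then |x + 4| = |(x - 4) + 2*(4)| <= |x - 4| + 2*|4| < 1 + 8 = 9.
So |x^2 - (4)^2| < delta * 9.
We need delta * 9 <= 2/11, i.e. delta <= 2/11/9 = 2/99.
Since 2/99 < 1, this is tighter than 1; take delta = 2/99.
So delta = 2/99 works.

2/99


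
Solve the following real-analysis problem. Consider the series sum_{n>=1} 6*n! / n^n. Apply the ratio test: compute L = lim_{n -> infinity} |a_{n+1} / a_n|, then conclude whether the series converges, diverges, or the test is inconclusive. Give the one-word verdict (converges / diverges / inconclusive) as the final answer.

Let a_n denote the general term. Form the ratio a_{n+1}/a_n and simplify:
a_{n+1}/a_n = (n/(n + 1))^n
Take the limit as n -> infinity: L = exp(-1).
Since L = exp(-1) < 1, the ratio test implies the series converges.

converges


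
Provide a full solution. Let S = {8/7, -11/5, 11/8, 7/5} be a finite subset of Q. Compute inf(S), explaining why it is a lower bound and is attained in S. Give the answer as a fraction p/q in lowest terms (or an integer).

S is finite, so inf(S) = min(S).
Sorted increasing:
-11/5, 8/7, 11/8, 7/5
The extremum is -11/5.
For every x in S, x >= -11/5. And -11/5 is in S, so it is attained.
Therefore inf(S) = -11/5.

-11/5


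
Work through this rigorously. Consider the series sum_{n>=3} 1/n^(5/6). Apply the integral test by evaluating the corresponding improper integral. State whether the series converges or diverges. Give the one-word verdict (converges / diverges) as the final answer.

Let f(x) = x^(-5/6). Then f is positive, continuous, and decreasing on [3, infinity), so the integral test applies.
Compute the improper integral int_{3}^infinity f(x) dx:
  antiderivative F(x) = 6*x^(1/6).
  As x -> infinity, F(x) -> infinity (since p = 5/6 < 1).
  So the integral diverges. By the integral test, the series diverges.

diverges


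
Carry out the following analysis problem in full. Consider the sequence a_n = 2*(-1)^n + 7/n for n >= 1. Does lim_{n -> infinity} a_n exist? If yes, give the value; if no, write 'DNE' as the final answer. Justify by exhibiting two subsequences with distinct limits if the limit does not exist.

Examine the behaviour of a_n along subsequences.
a_{2k} = 2 + 7/(2k) -> 2. a_{2k+1} = -2 + 7/(2k+1) -> -2.
Since these two subsequential limits are 2 and -2, distinct, the full sequence cannot converge (a convergent sequence has all subsequences tending to the same limit). So lim a_n does not exist.

DNE


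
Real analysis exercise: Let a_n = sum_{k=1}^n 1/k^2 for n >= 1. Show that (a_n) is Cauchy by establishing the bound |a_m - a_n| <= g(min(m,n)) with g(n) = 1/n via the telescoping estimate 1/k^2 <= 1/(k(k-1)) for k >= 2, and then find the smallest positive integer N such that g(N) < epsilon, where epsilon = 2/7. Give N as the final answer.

For m > n >= 1: |a_m - a_n| = sum_{k=n+1}^m 1/k^2.
Use 1/k^2 <= 1/(k(k-1)) = 1/(k-1) - 1/k for k >= 2:
sum_{k=n+1}^m 1/k^2 <= sum_{k=n+1}^m (1/(k-1) - 1/k) = 1/n - 1/m <= 1/n.
By symmetry the same bound holds with n,m swapped, so |a_m - a_n| <= 1/min(m,n) = g(min(m,n)). Since g(n) -> 0, (a_n) is Cauchy.
Now solve g(N) < 2/7: 1/N < 2/7 <=> N > 1/(2/7) = 7/2.
The smallest integer strictly greater than 7/2 is N = 4.
Check: g(4) = 1/4 < 2/7; g(3) = 1/3 >= 2/7. So N = 4.

4


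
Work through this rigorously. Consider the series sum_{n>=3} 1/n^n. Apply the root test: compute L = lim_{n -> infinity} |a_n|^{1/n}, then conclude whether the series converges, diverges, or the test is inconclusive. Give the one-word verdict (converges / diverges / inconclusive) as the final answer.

Let a_n denote the general term. Form |a_n|^(1/n) and simplify:
|a_n|^(1/n) = 1/n
Take the limit as n -> infinity: L = 0.
Since L = 0 < 1, the root test implies convergence.

converges


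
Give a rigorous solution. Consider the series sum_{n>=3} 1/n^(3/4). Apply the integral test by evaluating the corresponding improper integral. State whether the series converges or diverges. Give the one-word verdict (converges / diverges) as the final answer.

Let f(x) = x^(-3/4). Then f is positive, continuous, and decreasing on [3, infinity), so the integral test applies.
Compute the improper integral int_{3}^infinity f(x) dx:
  antiderivative F(x) = 4*x^(1/4).
  As x -> infinity, F(x) -> infinity (since p = 3/4 < 1).
  So the integral diverges. By the integral test, the series diverges.

diverges


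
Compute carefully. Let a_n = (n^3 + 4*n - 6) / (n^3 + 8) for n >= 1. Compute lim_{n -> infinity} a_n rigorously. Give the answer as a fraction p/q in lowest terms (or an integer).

Divide numerator and denominator by n^3, the highest power:
numerator / n^3 = 1 + 4/n^2 - 6/n^3
denominator / n^3 = 1 + 8/n^3
As n -> infinity, all terms of the form c/n^k (k >= 1) tend to 0.
So numerator / n^3 -> 1 and denominator / n^3 -> 1.
Therefore lim a_n = 1.

1


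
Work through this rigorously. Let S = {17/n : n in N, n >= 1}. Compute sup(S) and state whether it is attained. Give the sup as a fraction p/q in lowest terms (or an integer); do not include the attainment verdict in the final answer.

Analysis:
- Values: 17, 17/2, 17/3, 17/4, ... strictly decreasing.
- The maximum is 17 (n=1); sup = 17 (attained).
- The set is bounded below by 0; 17/n -> 0 so 0 is the greatest lower bound.
- 0 is not in the set, so inf = 0 is not attained.
Conclusion: sup(S) = 17, attained in S.

17


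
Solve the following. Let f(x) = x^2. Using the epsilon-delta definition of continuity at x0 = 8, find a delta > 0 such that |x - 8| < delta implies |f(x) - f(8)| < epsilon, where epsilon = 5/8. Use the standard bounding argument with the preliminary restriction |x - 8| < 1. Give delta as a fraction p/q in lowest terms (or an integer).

Factor: |x^2 - (8)^2| = |x - 8| * |x + 8|.
Impose |x - 8| < 1 first. Then |x + 8| = |(x - 8) + 2*(8)| <= |x - 8| + 2*|8| < 1 + 16 = 17.
So |x^2 - (8)^2| < delta * 17.
We need delta * 17 <= 5/8, i.e. delta <= 5/8/17 = 5/136.
Since 5/136 < 1, this is tighter than 1; take delta = 5/136.
So delta = 5/136 works.

5/136


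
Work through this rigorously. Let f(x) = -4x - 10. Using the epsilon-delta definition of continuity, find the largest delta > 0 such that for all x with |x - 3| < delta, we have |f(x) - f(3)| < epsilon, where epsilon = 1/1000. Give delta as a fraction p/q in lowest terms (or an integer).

We compute f(3) = -4*(3) - 10 = -22.
|f(x) - f(3)| = |-4x - 10 - (-22)| = |-4(x - 3)| = 4|x - 3|.
We need 4|x - 3| < 1/1000, i.e. |x - 3| < 1/1000 / 4 = 1/4000.
So any delta <= 1/4000 works. Conversely, if delta > 1/4000, then x = 3 + 1/4000 satisfies |x - 3| = 1/4000 < delta but |f(x) - f(3)| = 4 * 1/4000 = 1/1000, which is not < 1/1000; so no larger delta works.
Hence the largest such delta is 1/4000.

1/4000


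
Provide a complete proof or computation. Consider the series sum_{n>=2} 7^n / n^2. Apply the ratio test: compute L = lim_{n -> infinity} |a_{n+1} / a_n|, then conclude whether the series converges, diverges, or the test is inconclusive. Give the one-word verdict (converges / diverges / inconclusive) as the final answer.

Let a_n denote the general term. Form the ratio a_{n+1}/a_n and simplify:
a_{n+1}/a_n = 7*n^2/(n + 1)^2
Take the limit as n -> infinity: L = 7.
Since L = 7 > 1 (or L = infinity), the ratio test implies the series diverges.

diverges


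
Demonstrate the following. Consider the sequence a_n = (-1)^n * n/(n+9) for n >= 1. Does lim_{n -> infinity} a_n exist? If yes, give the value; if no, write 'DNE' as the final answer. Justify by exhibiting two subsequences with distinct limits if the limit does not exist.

Examine the behaviour of a_n along subsequences.
a_{2k} = 2k/(2k+9) -> 1. a_{2k+1} = -(2k+1)/(2k+10) -> -1.
Since these two subsequential limits are 1 and -1, distinct, the full sequence cannot converge (a convergent sequence has all subsequences tending to the same limit). So lim a_n does not exist.

DNE


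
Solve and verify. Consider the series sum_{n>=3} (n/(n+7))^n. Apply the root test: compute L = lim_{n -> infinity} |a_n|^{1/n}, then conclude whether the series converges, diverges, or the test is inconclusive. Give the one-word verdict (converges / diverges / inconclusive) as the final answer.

Let a_n denote the general term. Form |a_n|^(1/n) and simplify:
|a_n|^(1/n) = n/(n + 7)
Take the limit as n -> infinity: L = 1.
Since L = 1, the root test is inconclusive. (In fact a_n = (n/(n+7))^n -> e^(-7) != 0, so the nth-term test shows divergence; but the root test itself gives no conclusion.)

inconclusive


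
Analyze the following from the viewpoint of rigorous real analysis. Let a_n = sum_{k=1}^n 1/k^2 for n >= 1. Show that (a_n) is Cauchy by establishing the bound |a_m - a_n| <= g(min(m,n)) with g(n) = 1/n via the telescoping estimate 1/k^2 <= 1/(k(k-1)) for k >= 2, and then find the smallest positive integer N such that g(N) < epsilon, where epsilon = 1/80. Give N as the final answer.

For m > n >= 1: |a_m - a_n| = sum_{k=n+1}^m 1/k^2.
Use 1/k^2 <= 1/(k(k-1)) = 1/(k-1) - 1/k for k >= 2:
sum_{k=n+1}^m 1/k^2 <= sum_{k=n+1}^m (1/(k-1) - 1/k) = 1/n - 1/m <= 1/n.
By symmetry the same bound holds with n,m swapped, so |a_m - a_n| <= 1/min(m,n) = g(min(m,n)). Since g(n) -> 0, (a_n) is Cauchy.
Now solve g(N) < 1/80: 1/N < 1/80 <=> N > 1/(1/80) = 80.
The smallest integer strictly greater than 80 is N = 81.
Check: g(81) = 1/81 < 1/80; g(80) = 1/80 >= 1/80. So N = 81.

81


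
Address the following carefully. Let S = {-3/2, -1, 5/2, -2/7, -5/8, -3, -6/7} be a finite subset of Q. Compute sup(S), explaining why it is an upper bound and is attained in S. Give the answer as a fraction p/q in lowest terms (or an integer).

S is finite, so sup(S) = max(S).
Sorted decreasing:
5/2, -2/7, -5/8, -6/7, -1, -3/2, -3
The extremum is 5/2.
For every x in S, x <= 5/2. And 5/2 is in S, so it is attained.
Therefore sup(S) = 5/2.

5/2


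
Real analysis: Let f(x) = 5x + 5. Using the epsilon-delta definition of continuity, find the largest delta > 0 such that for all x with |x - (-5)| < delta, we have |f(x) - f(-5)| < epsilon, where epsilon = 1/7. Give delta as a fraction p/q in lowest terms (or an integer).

We compute f(-5) = 5*(-5) + 5 = -20.
|f(x) - f(-5)| = |5x + 5 - (-20)| = |5(x - (-5))| = 5|x - (-5)|.
We need 5|x - (-5)| < 1/7, i.e. |x - (-5)| < 1/7 / 5 = 1/35.
So any delta <= 1/35 works. Conversely, if delta > 1/35, then x = -5 + 1/35 satisfies |x - (-5)| = 1/35 < delta but |f(x) - f(-5)| = 5 * 1/35 = 1/7, which is not < 1/7; so no larger delta works.
Hence the largest such delta is 1/35.

1/35


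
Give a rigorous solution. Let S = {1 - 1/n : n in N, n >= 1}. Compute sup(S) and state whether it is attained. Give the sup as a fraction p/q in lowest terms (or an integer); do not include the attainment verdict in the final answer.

Analysis:
- Values: 0, 1/2, 2/3, 3/4, ... strictly increasing.
- Minimum is 0 (n=1); inf = 0 (attained).
- 1 - 1/n -> 1 from below; sup = 1, not attained.
Conclusion: sup(S) = 1, not attained in S.

1


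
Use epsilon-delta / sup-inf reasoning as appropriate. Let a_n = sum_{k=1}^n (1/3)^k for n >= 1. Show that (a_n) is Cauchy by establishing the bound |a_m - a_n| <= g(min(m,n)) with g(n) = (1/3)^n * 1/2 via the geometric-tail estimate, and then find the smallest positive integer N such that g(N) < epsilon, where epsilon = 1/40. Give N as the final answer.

For m > n >= 1: |a_m - a_n| = sum_{k=n+1}^m (1/3)^k < sum_{k=n+1}^infinity (1/3)^k = (1/3)^(n+1) / (1 - 1/3) = (1/3)^n * (1/3) * (3/2) = (1/3)^n * 1/2.
So g(n) = (1/3)^n / 2. Since g(n) -> 0, (a_n) is Cauchy.
Now solve g(N) < 1/40: (1/3)^N / 2 < 1/40 <=> 3^N > 1 / (2 * 1/40) = 20.
Check powers of 3: 3^2 = 9 <= 20, 3^3 = 27 > 20.
So the smallest such N is 3. Check: g(3) = 1/(2 * 27) = 1/54 < 1/40.

3


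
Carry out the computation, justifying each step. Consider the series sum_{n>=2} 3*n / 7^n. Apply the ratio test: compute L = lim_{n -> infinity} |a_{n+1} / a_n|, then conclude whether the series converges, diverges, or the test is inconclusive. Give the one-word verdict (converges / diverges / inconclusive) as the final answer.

Let a_n denote the general term. Form the ratio a_{n+1}/a_n and simplify:
a_{n+1}/a_n = (n + 1)/(7*n)
Take the limit as n -> infinity: L = 1/7.
Since L = 1/7 < 1, the ratio test implies the series converges.

converges


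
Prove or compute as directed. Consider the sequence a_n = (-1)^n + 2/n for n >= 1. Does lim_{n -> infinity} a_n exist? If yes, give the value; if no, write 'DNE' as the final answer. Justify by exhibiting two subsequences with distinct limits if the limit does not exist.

Examine the behaviour of a_n along subsequences.
a_{2k} = 1 + 2/(2k) -> 1. a_{2k+1} = -1 + 2/(2k+1) -> -1.
Since these two subsequential limits are 1 and -1, distinct, the full sequence cannot converge (a convergent sequence has all subsequences tending to the same limit). So lim a_n does not exist.

DNE


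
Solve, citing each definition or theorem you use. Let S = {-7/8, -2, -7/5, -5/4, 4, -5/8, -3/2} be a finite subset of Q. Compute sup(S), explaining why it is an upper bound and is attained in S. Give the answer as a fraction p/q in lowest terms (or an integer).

S is finite, so sup(S) = max(S).
Sorted decreasing:
4, -5/8, -7/8, -5/4, -7/5, -3/2, -2
The extremum is 4.
For every x in S, x <= 4. And 4 is in S, so it is attained.
Therefore sup(S) = 4.

4


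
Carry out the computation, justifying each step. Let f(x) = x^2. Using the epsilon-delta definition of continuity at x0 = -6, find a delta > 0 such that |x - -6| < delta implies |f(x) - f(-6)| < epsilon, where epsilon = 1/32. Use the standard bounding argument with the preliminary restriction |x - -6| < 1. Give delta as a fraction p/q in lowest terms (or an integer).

Factor: |x^2 - (-6)^2| = |x - -6| * |x + -6|.
Impose |x - -6| < 1 first. Then |x + -6| = |(x - -6) + 2*(-6)| <= |x - -6| + 2*|-6| < 1 + 12 = 13.
So |x^2 - (-6)^2| < delta * 13.
We need delta * 13 <= 1/32, i.e. delta <= 1/32/13 = 1/416.
Since 1/416 < 1, this is tighter than 1; take delta = 1/416.
So delta = 1/416 works.

1/416


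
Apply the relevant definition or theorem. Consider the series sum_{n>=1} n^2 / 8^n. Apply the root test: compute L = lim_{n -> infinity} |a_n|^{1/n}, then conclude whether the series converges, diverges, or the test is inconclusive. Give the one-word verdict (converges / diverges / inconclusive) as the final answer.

Let a_n denote the general term. Form |a_n|^(1/n) and simplify:
|a_n|^(1/n) = n^(2/n)/8
Take the limit as n -> infinity: L = 1/8.
Since L = 1/8 < 1, the root test implies convergence.

converges


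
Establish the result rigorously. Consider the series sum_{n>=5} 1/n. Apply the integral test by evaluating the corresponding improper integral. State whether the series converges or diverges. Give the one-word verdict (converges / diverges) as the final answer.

Let f(x) = 1/x. Then f is positive, continuous, and decreasing on [5, infinity), so the integral test applies.
Compute the improper integral int_{5}^infinity f(x) dx:
  antiderivative F(x) = log(x).
  As x -> infinity, log(x) -> infinity.
  So int = infinity - log(5) = infinity. By the integral test, the series diverges.

diverges


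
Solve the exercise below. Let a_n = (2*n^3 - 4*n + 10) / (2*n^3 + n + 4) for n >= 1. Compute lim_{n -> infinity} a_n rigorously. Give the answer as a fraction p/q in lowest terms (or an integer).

Divide numerator and denominator by n^3, the highest power:
numerator / n^3 = 2 - 4/n^2 + 10/n^3
denominator / n^3 = 2 + n^(-2) + 4/n^3
As n -> infinity, all terms of the form c/n^k (k >= 1) tend to 0.
So numerator / n^3 -> 2 and denominator / n^3 -> 2.
Therefore lim a_n = 1.

1


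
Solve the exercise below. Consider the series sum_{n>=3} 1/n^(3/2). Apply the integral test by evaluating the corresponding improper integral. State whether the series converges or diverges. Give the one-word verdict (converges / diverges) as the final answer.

Let f(x) = x^(-3/2). Then f is positive, continuous, and decreasing on [3, infinity), so the integral test applies.
Compute the improper integral int_{3}^infinity f(x) dx:
  antiderivative F(x) = -2/sqrt(x).
  As x -> infinity, F(x) -> 0 (since p = 3/2 > 1).
  So int = F(infinity) - F(3) = 0 - (-2*sqrt(3)/3) = 2*sqrt(3)/3.
  Finite, so by the integral test, the series converges.

converges


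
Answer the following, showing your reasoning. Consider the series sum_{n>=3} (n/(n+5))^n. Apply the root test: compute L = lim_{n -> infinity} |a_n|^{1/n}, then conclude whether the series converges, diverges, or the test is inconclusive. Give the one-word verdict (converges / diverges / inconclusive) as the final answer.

Let a_n denote the general term. Form |a_n|^(1/n) and simplify:
|a_n|^(1/n) = n/(n + 5)
Take the limit as n -> infinity: L = 1.
Since L = 1, the root test is inconclusive. (In fact a_n = (n/(n+5))^n -> e^(-5) != 0, so the nth-term test shows divergence; but the root test itself gives no conclusion.)

inconclusive


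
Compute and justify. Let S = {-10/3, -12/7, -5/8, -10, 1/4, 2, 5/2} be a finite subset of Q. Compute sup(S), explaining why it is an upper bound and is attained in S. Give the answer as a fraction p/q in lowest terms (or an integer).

S is finite, so sup(S) = max(S).
Sorted decreasing:
5/2, 2, 1/4, -5/8, -12/7, -10/3, -10
The extremum is 5/2.
For every x in S, x <= 5/2. And 5/2 is in S, so it is attained.
Therefore sup(S) = 5/2.

5/2


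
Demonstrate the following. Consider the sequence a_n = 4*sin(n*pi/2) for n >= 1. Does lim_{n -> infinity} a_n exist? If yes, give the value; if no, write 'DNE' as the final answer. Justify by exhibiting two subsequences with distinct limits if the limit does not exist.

Examine the behaviour of a_n along subsequences.
a_{4k+1} = 4*sin(pi/2 + 2k*pi) = 4 -> 4. a_{4k+3} = 4*sin(3pi/2 + 2k*pi) = -4 -> -4.
Since these two subsequential limits are 4 and -4, distinct, the full sequence cannot converge (a convergent sequence has all subsequences tending to the same limit). So lim a_n does not exist.

DNE


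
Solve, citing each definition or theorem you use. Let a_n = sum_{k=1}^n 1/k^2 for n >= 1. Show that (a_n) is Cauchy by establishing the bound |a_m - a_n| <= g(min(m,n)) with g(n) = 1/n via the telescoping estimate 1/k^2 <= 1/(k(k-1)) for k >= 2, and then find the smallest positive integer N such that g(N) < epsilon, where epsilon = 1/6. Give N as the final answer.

For m > n >= 1: |a_m - a_n| = sum_{k=n+1}^m 1/k^2.
Use 1/k^2 <= 1/(k(k-1)) = 1/(k-1) - 1/k for k >= 2:
sum_{k=n+1}^m 1/k^2 <= sum_{k=n+1}^m (1/(k-1) - 1/k) = 1/n - 1/m <= 1/n.
By symmetry the same bound holds with n,m swapped, so |a_m - a_n| <= 1/min(m,n) = g(min(m,n)). Since g(n) -> 0, (a_n) is Cauchy.
Now solve g(N) < 1/6: 1/N < 1/6 <=> N > 1/(1/6) = 6.
The smallest integer strictly greater than 6 is N = 7.
Check: g(7) = 1/7 < 1/6; g(6) = 1/6 >= 1/6. So N = 7.

7


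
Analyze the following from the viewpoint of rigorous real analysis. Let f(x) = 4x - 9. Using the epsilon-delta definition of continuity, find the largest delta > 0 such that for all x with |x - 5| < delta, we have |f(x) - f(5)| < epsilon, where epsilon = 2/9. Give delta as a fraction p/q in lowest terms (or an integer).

We compute f(5) = 4*(5) - 9 = 11.
|f(x) - f(5)| = |4x - 9 - (11)| = |4(x - 5)| = 4|x - 5|.
We need 4|x - 5| < 2/9, i.e. |x - 5| < 2/9 / 4 = 1/18.
So any delta <= 1/18 works. Conversely, if delta > 1/18, then x = 5 + 1/18 satisfies |x - 5| = 1/18 < delta but |f(x) - f(5)| = 4 * 1/18 = 2/9, which is not < 2/9; so no larger delta works.
Hence the largest such delta is 1/18.

1/18


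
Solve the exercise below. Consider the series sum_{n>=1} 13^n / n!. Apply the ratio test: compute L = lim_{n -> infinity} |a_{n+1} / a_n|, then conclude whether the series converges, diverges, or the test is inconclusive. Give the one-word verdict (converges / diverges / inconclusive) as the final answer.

Let a_n denote the general term. Form the ratio a_{n+1}/a_n and simplify:
a_{n+1}/a_n = 13/(n + 1)
Take the limit as n -> infinity: L = 0.
Since L = 0 < 1, the ratio test implies the series converges.

converges


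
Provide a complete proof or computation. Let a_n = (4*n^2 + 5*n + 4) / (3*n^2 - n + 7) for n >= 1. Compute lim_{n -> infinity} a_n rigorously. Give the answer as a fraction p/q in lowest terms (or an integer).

Divide numerator and denominator by n^2, the highest power:
numerator / n^2 = 4 + 5/n + 4/n^2
denominator / n^2 = 3 - 1/n + 7/n^2
As n -> infinity, all terms of the form c/n^k (k >= 1) tend to 0.
So numerator / n^2 -> 4 and denominator / n^2 -> 3.
Therefore lim a_n = 4/3.

4/3


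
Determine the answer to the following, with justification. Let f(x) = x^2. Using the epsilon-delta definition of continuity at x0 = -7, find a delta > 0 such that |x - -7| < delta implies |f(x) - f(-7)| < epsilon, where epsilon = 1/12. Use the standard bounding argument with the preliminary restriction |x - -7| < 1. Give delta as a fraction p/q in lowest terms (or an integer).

Factor: |x^2 - (-7)^2| = |x - -7| * |x + -7|.
Impose |x - -7| < 1 first. Then |x + -7| = |(x - -7) + 2*(-7)| <= |x - -7| + 2*|-7| < 1 + 14 = 15.
So |x^2 - (-7)^2| < delta * 15.
We need delta * 15 <= 1/12, i.e. delta <= 1/12/15 = 1/180.
Since 1/180 < 1, this is tighter than 1; take delta = 1/180.
So delta = 1/180 works.

1/180


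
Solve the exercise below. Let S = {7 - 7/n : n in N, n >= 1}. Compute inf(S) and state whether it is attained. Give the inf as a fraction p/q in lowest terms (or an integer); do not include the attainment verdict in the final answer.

Analysis:
- Values: 0, 7/2, 14/3, 21/4, ... strictly increasing.
- Minimum is 0 (n=1); inf = 0 (attained).
- 7 - 7/n -> 7 from below; sup = 7, not attained.
Conclusion: inf(S) = 0, attained in S.

0


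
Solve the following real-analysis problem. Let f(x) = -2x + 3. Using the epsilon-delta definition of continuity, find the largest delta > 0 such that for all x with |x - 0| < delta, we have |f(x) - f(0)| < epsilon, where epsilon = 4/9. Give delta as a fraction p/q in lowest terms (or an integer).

We compute f(0) = -2*(0) + 3 = 3.
|f(x) - f(0)| = |-2x + 3 - (3)| = |-2(x - 0)| = 2|x - 0|.
We need 2|x - 0| < 4/9, i.e. |x - 0| < 4/9 / 2 = 2/9.
So any delta <= 2/9 works. Conversely, if delta > 2/9, then x = 0 + 2/9 satisfies |x - 0| = 2/9 < delta but |f(x) - f(0)| = 2 * 2/9 = 4/9, which is not < 4/9; so no larger delta works.
Hence the largest such delta is 2/9.

2/9


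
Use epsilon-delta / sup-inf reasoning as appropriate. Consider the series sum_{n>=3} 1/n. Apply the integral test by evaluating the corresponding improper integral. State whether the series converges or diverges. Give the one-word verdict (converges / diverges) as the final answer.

Let f(x) = 1/x. Then f is positive, continuous, and decreasing on [3, infinity), so the integral test applies.
Compute the improper integral int_{3}^infinity f(x) dx:
  antiderivative F(x) = log(x).
  As x -> infinity, log(x) -> infinity.
  So int = infinity - log(3) = infinity. By the integral test, the series diverges.

diverges


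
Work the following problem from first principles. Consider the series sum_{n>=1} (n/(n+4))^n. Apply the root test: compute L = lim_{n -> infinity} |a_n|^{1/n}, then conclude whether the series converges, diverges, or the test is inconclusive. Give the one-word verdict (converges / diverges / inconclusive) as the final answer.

Let a_n denote the general term. Form |a_n|^(1/n) and simplify:
|a_n|^(1/n) = n/(n + 4)
Take the limit as n -> infinity: L = 1.
Since L = 1, the root test is inconclusive. (In fact a_n = (n/(n+4))^n -> e^(-4) != 0, so the nth-term test shows divergence; but the root test itself gives no conclusion.)

inconclusive


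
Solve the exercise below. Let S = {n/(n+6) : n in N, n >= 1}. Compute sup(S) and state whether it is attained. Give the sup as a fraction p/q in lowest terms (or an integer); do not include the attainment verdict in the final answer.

Analysis:
- Values: 1/7, 1/4, 1/3, 2/5, ... strictly increasing.
- Minimum is 1/7 (n=1); inf = 1/7 (attained).
- n/(n+6) = 1 - 6/(n+6) -> 1 from below as n -> infinity, and never equals 1.
- So sup = 1 (not attained).
Conclusion: sup(S) = 1, not attained in S.

1


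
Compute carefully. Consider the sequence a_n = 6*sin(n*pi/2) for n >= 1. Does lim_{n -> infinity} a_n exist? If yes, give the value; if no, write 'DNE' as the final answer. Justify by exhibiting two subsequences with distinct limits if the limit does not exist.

Examine the behaviour of a_n along subsequences.
a_{4k+1} = 6*sin(pi/2 + 2k*pi) = 6 -> 6. a_{4k+3} = 6*sin(3pi/2 + 2k*pi) = -6 -> -6.
Since these two subsequential limits are 6 and -6, distinct, the full sequence cannot converge (a convergent sequence has all subsequences tending to the same limit). So lim a_n does not exist.

DNE


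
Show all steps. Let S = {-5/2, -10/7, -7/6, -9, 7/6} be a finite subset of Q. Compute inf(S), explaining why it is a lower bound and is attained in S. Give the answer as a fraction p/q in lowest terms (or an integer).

S is finite, so inf(S) = min(S).
Sorted increasing:
-9, -5/2, -10/7, -7/6, 7/6
The extremum is -9.
For every x in S, x >= -9. And -9 is in S, so it is attained.
Therefore inf(S) = -9.

-9


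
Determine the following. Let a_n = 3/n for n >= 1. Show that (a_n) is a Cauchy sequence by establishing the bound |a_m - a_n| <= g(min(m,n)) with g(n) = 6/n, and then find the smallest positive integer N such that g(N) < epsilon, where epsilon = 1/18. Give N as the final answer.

For any m, n >= 1, by the triangle inequality:
|a_m - a_n| = |3/m - 3/n| <= 3*1/m + 3*1/n <= 6/min(m,n).
So g(n) = 6/n bounds the Cauchy difference. Since g(n) -> 0, (a_n) is Cauchy.
Now solve g(N) < 1/18: 6/N < 1/18 <=> N > 6 / (1/18) = 108.
The smallest integer strictly greater than 108 is N = 109.
Check: g(109) = 6/109 = 6/109 < 1/18; g(108) = 1/18 >= 1/18. So N = 109.

109


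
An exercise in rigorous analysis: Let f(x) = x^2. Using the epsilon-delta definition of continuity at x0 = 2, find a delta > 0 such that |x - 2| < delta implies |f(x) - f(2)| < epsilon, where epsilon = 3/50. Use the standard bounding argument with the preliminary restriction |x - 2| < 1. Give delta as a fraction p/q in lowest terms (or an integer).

Factor: |x^2 - (2)^2| = |x - 2| * |x + 2|.
Impose |x - 2| < 1 first. Then |x + 2| = |(x - 2) + 2*(2)| <= |x - 2| + 2*|2| < 1 + 4 = 5.
So |x^2 - (2)^2| < delta * 5.
We need delta * 5 <= 3/50, i.e. delta <= 3/50/5 = 3/250.
Since 3/250 < 1, this is tighter than 1; take delta = 3/250.
So delta = 3/250 works.

3/250


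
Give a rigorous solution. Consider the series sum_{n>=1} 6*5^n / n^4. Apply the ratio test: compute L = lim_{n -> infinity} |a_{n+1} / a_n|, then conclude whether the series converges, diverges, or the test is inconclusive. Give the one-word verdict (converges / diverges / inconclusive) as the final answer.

Let a_n denote the general term. Form the ratio a_{n+1}/a_n and simplify:
a_{n+1}/a_n = 5*n^4/(n + 1)^4
Take the limit as n -> infinity: L = 5.
Since L = 5 > 1 (or L = infinity), the ratio test implies the series diverges.

diverges


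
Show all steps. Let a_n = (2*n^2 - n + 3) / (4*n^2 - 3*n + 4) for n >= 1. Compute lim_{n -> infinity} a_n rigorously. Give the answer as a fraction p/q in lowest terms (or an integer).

Divide numerator and denominator by n^2, the highest power:
numerator / n^2 = 2 - 1/n + 3/n^2
denominator / n^2 = 4 - 3/n + 4/n^2
As n -> infinity, all terms of the form c/n^k (k >= 1) tend to 0.
So numerator / n^2 -> 2 and denominator / n^2 -> 4.
Therefore lim a_n = 1/2.

1/2


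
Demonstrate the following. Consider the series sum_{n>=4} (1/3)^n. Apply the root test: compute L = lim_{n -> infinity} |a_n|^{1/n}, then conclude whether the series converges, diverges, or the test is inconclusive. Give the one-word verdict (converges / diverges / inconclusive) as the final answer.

Let a_n denote the general term. Form |a_n|^(1/n) and simplify:
|a_n|^(1/n) = 1/3
Take the limit as n -> infinity: L = 1/3.
Since L = 1/3 < 1, the root test implies convergence.

converges


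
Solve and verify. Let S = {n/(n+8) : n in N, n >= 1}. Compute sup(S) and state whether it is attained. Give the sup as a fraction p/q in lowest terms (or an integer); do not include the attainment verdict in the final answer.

Analysis:
- Values: 1/9, 1/5, 3/11, 1/3, ... strictly increasing.
- Minimum is 1/9 (n=1); inf = 1/9 (attained).
- n/(n+8) = 1 - 8/(n+8) -> 1 from below as n -> infinity, and never equals 1.
- So sup = 1 (not attained).
Conclusion: sup(S) = 1, not attained in S.

1


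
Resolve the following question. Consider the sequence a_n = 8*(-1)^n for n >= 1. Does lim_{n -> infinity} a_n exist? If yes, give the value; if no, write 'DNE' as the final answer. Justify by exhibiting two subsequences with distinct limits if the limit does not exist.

Examine the behaviour of a_n along subsequences.
Even-n subsequence a_{2k} = 8 -> 8. Odd-n subsequence a_{2k+1} = -8 -> -8.
Since these two subsequential limits are 8 and -8, distinct, the full sequence cannot converge (a convergent sequence has all subsequences tending to the same limit). So lim a_n does not exist.

DNE


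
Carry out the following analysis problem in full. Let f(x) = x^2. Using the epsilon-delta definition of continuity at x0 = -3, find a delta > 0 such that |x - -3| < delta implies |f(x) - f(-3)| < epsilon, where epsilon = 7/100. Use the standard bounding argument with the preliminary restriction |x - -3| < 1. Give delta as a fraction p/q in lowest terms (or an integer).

Factor: |x^2 - (-3)^2| = |x - -3| * |x + -3|.
Impose |x - -3| < 1 first. Then |x + -3| = |(x - -3) + 2*(-3)| <= |x - -3| + 2*|-3| < 1 + 6 = 7.
So |x^2 - (-3)^2| < delta * 7.
We need delta * 7 <= 7/100, i.e. delta <= 7/100/7 = 1/100.
Since 1/100 < 1, this is tighter than 1; take delta = 1/100.
So delta = 1/100 works.

1/100


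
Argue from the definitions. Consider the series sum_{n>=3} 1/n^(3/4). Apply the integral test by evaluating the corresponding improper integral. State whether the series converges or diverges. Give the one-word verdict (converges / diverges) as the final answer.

Let f(x) = x^(-3/4). Then f is positive, continuous, and decreasing on [3, infinity), so the integral test applies.
Compute the improper integral int_{3}^infinity f(x) dx:
  antiderivative F(x) = 4*x^(1/4).
  As x -> infinity, F(x) -> infinity (since p = 3/4 < 1).
  So the integral diverges. By the integral test, the series diverges.

diverges


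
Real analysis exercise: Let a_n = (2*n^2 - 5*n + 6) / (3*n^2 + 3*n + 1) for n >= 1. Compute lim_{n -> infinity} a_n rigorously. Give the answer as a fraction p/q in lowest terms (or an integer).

Divide numerator and denominator by n^2, the highest power:
numerator / n^2 = 2 - 5/n + 6/n^2
denominator / n^2 = 3 + 3/n + n^(-2)
As n -> infinity, all terms of the form c/n^k (k >= 1) tend to 0.
So numerator / n^2 -> 2 and denominator / n^2 -> 3.
Therefore lim a_n = 2/3.

2/3


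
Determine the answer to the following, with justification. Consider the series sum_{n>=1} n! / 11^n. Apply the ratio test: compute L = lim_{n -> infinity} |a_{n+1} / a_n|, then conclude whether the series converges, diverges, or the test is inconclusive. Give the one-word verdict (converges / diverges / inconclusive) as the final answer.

Let a_n denote the general term. Form the ratio a_{n+1}/a_n and simplify:
a_{n+1}/a_n = n/11 + 1/11
Take the limit as n -> infinity: L = infinity.
Since L = infinity > 1 (or L = infinity), the ratio test implies the series diverges.

diverges


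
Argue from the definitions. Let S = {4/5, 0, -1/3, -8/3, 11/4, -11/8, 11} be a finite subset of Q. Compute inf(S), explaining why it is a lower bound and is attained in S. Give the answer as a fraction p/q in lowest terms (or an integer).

S is finite, so inf(S) = min(S).
Sorted increasing:
-8/3, -11/8, -1/3, 0, 4/5, 11/4, 11
The extremum is -8/3.
For every x in S, x >= -8/3. And -8/3 is in S, so it is attained.
Therefore inf(S) = -8/3.

-8/3


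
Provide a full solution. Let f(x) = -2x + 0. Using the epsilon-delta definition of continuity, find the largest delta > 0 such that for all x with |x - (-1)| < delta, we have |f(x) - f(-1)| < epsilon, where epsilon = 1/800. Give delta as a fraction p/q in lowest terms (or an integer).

We compute f(-1) = -2*(-1) + 0 = 2.
|f(x) - f(-1)| = |-2x + 0 - (2)| = |-2(x - (-1))| = 2|x - (-1)|.
We need 2|x - (-1)| < 1/800, i.e. |x - (-1)| < 1/800 / 2 = 1/1600.
So any delta <= 1/1600 works. Conversely, if delta > 1/1600, then x = -1 + 1/1600 satisfies |x - (-1)| = 1/1600 < delta but |f(x) - f(-1)| = 2 * 1/1600 = 1/800, which is not < 1/800; so no larger delta works.
Hence the largest such delta is 1/1600.

1/1600


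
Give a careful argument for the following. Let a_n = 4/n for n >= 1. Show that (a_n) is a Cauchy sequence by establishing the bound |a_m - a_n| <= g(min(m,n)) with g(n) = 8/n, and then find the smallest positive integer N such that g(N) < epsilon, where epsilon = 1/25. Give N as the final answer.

For any m, n >= 1, by the triangle inequality:
|a_m - a_n| = |4/m - 4/n| <= 4*1/m + 4*1/n <= 8/min(m,n).
So g(n) = 8/n bounds the Cauchy difference. Since g(n) -> 0, (a_n) is Cauchy.
Now solve g(N) < 1/25: 8/N < 1/25 <=> N > 8 / (1/25) = 200.
The smallest integer strictly greater than 200 is N = 201.
Check: g(201) = 8/201 = 8/201 < 1/25; g(200) = 1/25 >= 1/25. So N = 201.

201


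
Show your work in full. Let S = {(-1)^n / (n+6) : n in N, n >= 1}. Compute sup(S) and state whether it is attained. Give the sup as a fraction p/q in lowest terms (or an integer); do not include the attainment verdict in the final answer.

Analysis:
- Values: -1/7, 1/8, -1/9, 1/10, -1/11, ...
- Positive terms (even n): 1/(2+6), 1/(4+6), ... decreasing -> max = 1/8 (n=2).
- Negative terms (odd n): -1/(1+6), -1/(3+6), ... increasing -> min = -1/7 (n=1).
- So sup = 1/8 (attained at n=2); inf = -1/7 (attained at n=1).
Conclusion: sup(S) = 1/8, attained in S.

1/8


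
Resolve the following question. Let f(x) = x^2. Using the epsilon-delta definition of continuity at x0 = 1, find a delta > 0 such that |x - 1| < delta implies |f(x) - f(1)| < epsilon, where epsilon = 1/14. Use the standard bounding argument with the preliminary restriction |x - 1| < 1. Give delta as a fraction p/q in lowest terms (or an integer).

Factor: |x^2 - (1)^2| = |x - 1| * |x + 1|.
Impose |x - 1| < 1 first. Then |x + 1| = |(x - 1) + 2*(1)| <= |x - 1| + 2*|1| < 1 + 2 = 3.
So |x^2 - (1)^2| < delta * 3.
We need delta * 3 <= 1/14, i.e. delta <= 1/14/3 = 1/42.
Since 1/42 < 1, this is tighter than 1; take delta = 1/42.
So delta = 1/42 works.

1/42


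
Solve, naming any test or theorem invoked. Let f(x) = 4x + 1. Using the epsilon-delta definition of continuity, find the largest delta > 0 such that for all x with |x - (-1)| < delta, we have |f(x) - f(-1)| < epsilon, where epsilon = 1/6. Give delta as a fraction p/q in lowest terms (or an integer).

We compute f(-1) = 4*(-1) + 1 = -3.
|f(x) - f(-1)| = |4x + 1 - (-3)| = |4(x - (-1))| = 4|x - (-1)|.
We need 4|x - (-1)| < 1/6, i.e. |x - (-1)| < 1/6 / 4 = 1/24.
So any delta <= 1/24 works. Conversely, if delta > 1/24, then x = -1 + 1/24 satisfies |x - (-1)| = 1/24 < delta but |f(x) - f(-1)| = 4 * 1/24 = 1/6, which is not < 1/6; so no larger delta works.
Hence the largest such delta is 1/24.

1/24


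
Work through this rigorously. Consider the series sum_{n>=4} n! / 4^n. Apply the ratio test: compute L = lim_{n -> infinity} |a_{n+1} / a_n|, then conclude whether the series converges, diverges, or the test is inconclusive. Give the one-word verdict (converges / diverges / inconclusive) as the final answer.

Let a_n denote the general term. Form the ratio a_{n+1}/a_n and simplify:
a_{n+1}/a_n = n/4 + 1/4
Take the limit as n -> infinity: L = infinity.
Since L = infinity > 1 (or L = infinity), the ratio test implies the series diverges.

diverges


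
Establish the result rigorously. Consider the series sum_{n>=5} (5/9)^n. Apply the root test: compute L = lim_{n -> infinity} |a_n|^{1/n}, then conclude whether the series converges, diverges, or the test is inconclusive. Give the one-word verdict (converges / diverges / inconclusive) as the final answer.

Let a_n denote the general term. Form |a_n|^(1/n) and simplify:
|a_n|^(1/n) = 5/9
Take the limit as n -> infinity: L = 5/9.
Since L = 5/9 < 1, the root test implies convergence.

converges


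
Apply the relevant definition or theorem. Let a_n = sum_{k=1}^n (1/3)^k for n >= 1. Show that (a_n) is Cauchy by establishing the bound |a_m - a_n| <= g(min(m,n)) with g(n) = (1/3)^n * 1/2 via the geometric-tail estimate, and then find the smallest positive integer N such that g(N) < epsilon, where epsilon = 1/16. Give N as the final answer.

For m > n >= 1: |a_m - a_n| = sum_{k=n+1}^m (1/3)^k < sum_{k=n+1}^infinity (1/3)^k = (1/3)^(n+1) / (1 - 1/3) = (1/3)^n * (1/3) * (3/2) = (1/3)^n * 1/2.
So g(n) = (1/3)^n / 2. Since g(n) -> 0, (a_n) is Cauchy.
Now solve g(N) < 1/16: (1/3)^N / 2 < 1/16 <=> 3^N > 1 / (2 * 1/16) = 8.
Check powers of 3: 3^1 = 3 <= 8, 3^2 = 9 > 8.
So the smallest such N is 2. Check: g(2) = 1/(2 * 9) = 1/18 < 1/16.

2


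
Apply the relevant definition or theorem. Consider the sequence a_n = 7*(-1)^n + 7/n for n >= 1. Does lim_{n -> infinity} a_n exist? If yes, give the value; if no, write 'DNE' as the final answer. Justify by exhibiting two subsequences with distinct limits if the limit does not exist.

Examine the behaviour of a_n along subsequences.
a_{2k} = 7 + 7/(2k) -> 7. a_{2k+1} = -7 + 7/(2k+1) -> -7.
Since these two subsequential limits are 7 and -7, distinct, the full sequence cannot converge (a convergent sequence has all subsequences tending to the same limit). So lim a_n does not exist.

DNE
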